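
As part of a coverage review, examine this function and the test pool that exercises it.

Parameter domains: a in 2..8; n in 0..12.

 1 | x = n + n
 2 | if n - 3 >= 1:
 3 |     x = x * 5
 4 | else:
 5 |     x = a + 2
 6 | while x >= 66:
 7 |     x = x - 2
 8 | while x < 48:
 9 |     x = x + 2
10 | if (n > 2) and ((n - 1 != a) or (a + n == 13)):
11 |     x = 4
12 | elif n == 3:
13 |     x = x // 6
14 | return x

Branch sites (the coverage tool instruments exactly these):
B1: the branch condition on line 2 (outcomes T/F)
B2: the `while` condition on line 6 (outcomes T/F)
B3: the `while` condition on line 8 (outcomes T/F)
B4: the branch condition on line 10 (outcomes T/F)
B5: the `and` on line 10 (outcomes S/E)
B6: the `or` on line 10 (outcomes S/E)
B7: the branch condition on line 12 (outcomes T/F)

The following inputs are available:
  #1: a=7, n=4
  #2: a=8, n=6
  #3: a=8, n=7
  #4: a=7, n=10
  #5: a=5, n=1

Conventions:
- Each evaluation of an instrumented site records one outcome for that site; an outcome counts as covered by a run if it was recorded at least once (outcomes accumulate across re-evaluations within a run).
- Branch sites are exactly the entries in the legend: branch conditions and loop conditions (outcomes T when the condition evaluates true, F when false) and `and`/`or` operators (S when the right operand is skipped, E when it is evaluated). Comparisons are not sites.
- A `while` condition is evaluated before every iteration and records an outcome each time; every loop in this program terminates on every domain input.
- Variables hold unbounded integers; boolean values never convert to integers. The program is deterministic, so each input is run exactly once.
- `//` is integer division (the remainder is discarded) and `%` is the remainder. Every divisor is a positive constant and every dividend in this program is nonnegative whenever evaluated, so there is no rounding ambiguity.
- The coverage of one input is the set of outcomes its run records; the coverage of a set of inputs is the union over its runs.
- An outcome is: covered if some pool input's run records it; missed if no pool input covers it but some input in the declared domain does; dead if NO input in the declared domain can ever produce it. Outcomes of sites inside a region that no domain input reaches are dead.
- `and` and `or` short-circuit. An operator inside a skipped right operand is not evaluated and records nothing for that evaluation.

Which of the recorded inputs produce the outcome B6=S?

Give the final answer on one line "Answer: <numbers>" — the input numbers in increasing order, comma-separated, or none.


input #1 (a=7, n=4): produces B6=S
input #2 (a=8, n=6): produces B6=S
input #3 (a=8, n=7): produces B6=S
input #4 (a=7, n=10): produces B6=S
input #5 (a=5, n=1): does not produce B6=S
Answer: 1, 2, 3, 4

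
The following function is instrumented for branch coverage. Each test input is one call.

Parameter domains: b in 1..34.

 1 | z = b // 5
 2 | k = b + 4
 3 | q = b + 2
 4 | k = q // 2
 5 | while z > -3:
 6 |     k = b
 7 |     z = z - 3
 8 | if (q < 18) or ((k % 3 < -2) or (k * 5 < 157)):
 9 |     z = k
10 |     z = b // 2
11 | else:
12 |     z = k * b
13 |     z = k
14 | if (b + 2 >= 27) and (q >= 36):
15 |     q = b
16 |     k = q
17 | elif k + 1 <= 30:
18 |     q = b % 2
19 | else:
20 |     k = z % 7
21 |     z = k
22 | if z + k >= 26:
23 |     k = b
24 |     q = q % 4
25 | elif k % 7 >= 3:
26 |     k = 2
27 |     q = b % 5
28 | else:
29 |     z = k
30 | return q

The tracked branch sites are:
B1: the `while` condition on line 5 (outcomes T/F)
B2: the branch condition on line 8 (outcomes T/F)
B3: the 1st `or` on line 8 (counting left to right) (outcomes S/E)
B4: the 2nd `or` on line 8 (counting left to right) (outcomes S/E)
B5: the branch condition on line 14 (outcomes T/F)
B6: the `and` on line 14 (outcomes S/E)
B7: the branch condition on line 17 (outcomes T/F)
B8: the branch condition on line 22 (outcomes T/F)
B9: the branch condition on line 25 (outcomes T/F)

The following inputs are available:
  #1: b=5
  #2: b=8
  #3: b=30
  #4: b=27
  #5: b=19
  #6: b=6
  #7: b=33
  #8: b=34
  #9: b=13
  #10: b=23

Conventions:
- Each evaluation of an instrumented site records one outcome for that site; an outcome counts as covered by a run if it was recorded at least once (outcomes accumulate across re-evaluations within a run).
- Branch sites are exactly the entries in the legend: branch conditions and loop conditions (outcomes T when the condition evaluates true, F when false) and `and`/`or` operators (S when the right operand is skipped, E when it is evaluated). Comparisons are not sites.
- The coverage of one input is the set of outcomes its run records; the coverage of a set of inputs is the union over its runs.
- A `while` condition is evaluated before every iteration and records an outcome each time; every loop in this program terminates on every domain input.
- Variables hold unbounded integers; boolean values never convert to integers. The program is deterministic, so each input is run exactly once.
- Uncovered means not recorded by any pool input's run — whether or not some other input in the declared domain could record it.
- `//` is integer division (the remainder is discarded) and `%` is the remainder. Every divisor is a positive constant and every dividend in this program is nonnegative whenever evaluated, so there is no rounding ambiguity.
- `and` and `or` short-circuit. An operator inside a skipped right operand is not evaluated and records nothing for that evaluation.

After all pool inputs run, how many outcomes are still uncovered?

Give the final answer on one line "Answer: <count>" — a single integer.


test 1 (b=5) fires B1->T, B1->T, B1->F, B3->S, B2->T, B6->S, B5->F, B7->T, B8->F, B9->T; hits B1=T, B1=F, B2=T, B3=S, B5=F, B6=S, B7=T, B8=F, B9=T
test 2 (b=8) fires B1->T, B1->T, B1->F, B3->S, B2->T, B6->S, B5->F, B7->T, B8->F, B9->F; hits B1=T, B1=F, B2=T, B3=S, B5=F, B6=S, B7=T, B8=F, B9=F
test 3 (b=30) fires B1->T, B1->T, B1->T, B1->F, B3->E, B4->E, B2->T, B6->E, B5->F, B7->F, B8->F, B9->F; hits B1=T, B1=F, B2=T, B3=E, B4=E, B5=F, B6=E, B7=F, B8=F, B9=F
test 4 (b=27) fires B1->T, B1->T, B1->T, B1->F, B3->E, B4->E, B2->T, B6->E, B5->F, B7->T, B8->T; hits B1=T, B1=F, B2=T, B3=E, B4=E, B5=F, B6=E, B7=T, B8=T
test 5 (b=19) fires B1->T, B1->T, B1->F, B3->E, B4->E, B2->T, B6->S, B5->F, B7->T, B8->T; hits B1=T, B1=F, B2=T, B3=E, B4=E, B5=F, B6=S, B7=T, B8=T
test 6 (b=6) fires B1->T, B1->T, B1->F, B3->S, B2->T, B6->S, B5->F, B7->T, B8->F, B9->T; hits B1=T, B1=F, B2=T, B3=S, B5=F, B6=S, B7=T, B8=F, B9=T
test 7 (b=33) fires B1->T, B1->T, B1->T, B1->F, B3->E, B4->E, B2->F, B6->E, B5->F, B7->F, B8->F, B9->T; hits B1=T, B1=F, B2=F, B3=E, B4=E, B5=F, B6=E, B7=F, B8=F, B9=T
test 8 (b=34) fires B1->T, B1->T, B1->T, B1->F, B3->E, B4->E, B2->F, B6->E, B5->T, B8->T; hits B1=T, B1=F, B2=F, B3=E, B4=E, B5=T, B6=E, B8=T
test 9 (b=13) fires B1->T, B1->T, B1->F, B3->S, B2->T, B6->S, B5->F, B7->T, B8->F, B9->T; hits B1=T, B1=F, B2=T, B3=S, B5=F, B6=S, B7=T, B8=F, B9=T
test 10 (b=23) fires B1->T, B1->T, B1->T, B1->F, B3->E, B4->E, B2->T, B6->S, B5->F, B7->T, B8->T; hits B1=T, B1=F, B2=T, B3=E, B4=E, B5=F, B6=S, B7=T, B8=T
union over the pool: B1=T, B1=F, B2=T, B2=F, B3=S, B3=E, B4=E, B5=T, B5=F, B6=S, B6=E, B7=T, B7=F, B8=T, B8=F, B9=T, B9=F
uncovered (1 of 18): B4=S
Answer: 1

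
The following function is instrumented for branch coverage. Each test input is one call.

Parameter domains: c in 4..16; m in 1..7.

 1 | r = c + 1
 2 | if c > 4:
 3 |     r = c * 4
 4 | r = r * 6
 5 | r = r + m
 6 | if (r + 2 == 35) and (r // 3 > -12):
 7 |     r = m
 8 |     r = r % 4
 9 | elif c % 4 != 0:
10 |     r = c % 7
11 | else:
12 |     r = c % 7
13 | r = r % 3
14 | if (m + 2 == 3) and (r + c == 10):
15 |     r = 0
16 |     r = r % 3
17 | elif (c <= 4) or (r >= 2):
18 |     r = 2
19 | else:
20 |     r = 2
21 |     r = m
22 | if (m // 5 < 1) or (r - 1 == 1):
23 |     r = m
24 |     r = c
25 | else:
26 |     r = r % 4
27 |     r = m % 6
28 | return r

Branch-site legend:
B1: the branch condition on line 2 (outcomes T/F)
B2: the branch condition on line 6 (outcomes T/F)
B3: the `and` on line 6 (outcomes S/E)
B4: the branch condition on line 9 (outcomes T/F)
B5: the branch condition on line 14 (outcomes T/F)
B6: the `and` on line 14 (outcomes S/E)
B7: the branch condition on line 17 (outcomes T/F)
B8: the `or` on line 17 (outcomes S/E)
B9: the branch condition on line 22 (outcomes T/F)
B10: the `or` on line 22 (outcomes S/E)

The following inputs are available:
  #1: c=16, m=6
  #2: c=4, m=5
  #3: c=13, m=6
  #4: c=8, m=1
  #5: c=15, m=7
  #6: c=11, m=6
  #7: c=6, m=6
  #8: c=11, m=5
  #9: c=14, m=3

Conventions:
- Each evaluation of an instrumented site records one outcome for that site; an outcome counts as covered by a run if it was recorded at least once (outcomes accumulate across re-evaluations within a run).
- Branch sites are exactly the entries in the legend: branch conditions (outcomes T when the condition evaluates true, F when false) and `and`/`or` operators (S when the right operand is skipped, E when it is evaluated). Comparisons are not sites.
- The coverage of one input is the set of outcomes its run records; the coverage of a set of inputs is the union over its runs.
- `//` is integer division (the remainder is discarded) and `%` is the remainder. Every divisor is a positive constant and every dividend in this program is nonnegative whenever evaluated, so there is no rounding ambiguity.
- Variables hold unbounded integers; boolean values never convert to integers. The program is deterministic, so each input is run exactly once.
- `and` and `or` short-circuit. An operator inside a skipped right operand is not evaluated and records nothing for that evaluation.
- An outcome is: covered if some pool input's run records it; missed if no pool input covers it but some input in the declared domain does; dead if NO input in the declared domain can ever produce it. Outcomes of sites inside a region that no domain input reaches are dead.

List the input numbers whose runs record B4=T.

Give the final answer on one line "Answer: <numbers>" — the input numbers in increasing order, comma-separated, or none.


input #1 (c=16, m=6): does not record B4=T
input #2 (c=4, m=5): does not record B4=T
input #3 (c=13, m=6): records B4=T
input #4 (c=8, m=1): does not record B4=T
input #5 (c=15, m=7): records B4=T
input #6 (c=11, m=6): records B4=T
input #7 (c=6, m=6): records B4=T
input #8 (c=11, m=5): records B4=T
input #9 (c=14, m=3): records B4=T
Answer: 3, 5, 6, 7, 8, 9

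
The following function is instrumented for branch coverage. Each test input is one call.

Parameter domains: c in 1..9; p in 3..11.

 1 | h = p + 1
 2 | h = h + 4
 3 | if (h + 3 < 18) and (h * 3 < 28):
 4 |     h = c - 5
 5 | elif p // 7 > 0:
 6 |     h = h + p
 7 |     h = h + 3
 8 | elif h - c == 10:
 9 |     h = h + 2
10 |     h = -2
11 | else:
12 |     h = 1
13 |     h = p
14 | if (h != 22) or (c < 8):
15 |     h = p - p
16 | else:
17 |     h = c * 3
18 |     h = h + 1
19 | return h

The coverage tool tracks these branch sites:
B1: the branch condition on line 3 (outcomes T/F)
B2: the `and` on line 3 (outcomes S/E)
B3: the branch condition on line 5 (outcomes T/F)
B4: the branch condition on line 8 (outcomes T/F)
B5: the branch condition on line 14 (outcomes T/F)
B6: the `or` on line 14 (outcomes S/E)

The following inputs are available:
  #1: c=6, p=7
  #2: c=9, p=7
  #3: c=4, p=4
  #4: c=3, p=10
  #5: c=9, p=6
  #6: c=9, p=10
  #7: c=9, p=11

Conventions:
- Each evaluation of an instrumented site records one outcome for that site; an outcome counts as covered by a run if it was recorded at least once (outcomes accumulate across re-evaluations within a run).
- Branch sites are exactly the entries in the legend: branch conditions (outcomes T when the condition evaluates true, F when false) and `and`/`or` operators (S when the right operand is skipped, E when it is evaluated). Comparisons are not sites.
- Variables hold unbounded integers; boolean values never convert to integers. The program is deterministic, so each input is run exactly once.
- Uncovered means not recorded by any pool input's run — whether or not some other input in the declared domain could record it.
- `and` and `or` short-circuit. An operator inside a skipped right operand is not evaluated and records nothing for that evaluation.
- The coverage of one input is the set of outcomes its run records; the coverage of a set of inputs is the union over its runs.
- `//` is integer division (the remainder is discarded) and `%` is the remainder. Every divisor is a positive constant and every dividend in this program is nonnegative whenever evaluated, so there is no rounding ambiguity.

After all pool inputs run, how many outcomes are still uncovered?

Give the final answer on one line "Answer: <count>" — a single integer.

test 1 (c=6, p=7) fires B2->E, B1->F, B3->T, B6->E, B5->T; hits B1=F, B2=E, B3=T, B5=T, B6=E
test 2 (c=9, p=7) fires B2->E, B1->F, B3->T, B6->E, B5->F; hits B1=F, B2=E, B3=T, B5=F, B6=E
test 3 (c=4, p=4) fires B2->E, B1->T, B6->S, B5->T; hits B1=T, B2=E, B5=T, B6=S
test 4 (c=3, p=10) fires B2->S, B1->F, B3->T, B6->S, B5->T; hits B1=F, B2=S, B3=T, B5=T, B6=S
test 5 (c=9, p=6) fires B2->E, B1->F, B3->F, B4->F, B6->S, B5->T; hits B1=F, B2=E, B3=F, B4=F, B5=T, B6=S
test 6 (c=9, p=10) fires B2->S, B1->F, B3->T, B6->S, B5->T; hits B1=F, B2=S, B3=T, B5=T, B6=S
test 7 (c=9, p=11) fires B2->S, B1->F, B3->T, B6->S, B5->T; hits B1=F, B2=S, B3=T, B5=T, B6=S
union over the pool: B1=T, B1=F, B2=S, B2=E, B3=T, B3=F, B4=F, B5=T, B5=F, B6=S, B6=E
uncovered (1 of 12): B4=T

Answer: 1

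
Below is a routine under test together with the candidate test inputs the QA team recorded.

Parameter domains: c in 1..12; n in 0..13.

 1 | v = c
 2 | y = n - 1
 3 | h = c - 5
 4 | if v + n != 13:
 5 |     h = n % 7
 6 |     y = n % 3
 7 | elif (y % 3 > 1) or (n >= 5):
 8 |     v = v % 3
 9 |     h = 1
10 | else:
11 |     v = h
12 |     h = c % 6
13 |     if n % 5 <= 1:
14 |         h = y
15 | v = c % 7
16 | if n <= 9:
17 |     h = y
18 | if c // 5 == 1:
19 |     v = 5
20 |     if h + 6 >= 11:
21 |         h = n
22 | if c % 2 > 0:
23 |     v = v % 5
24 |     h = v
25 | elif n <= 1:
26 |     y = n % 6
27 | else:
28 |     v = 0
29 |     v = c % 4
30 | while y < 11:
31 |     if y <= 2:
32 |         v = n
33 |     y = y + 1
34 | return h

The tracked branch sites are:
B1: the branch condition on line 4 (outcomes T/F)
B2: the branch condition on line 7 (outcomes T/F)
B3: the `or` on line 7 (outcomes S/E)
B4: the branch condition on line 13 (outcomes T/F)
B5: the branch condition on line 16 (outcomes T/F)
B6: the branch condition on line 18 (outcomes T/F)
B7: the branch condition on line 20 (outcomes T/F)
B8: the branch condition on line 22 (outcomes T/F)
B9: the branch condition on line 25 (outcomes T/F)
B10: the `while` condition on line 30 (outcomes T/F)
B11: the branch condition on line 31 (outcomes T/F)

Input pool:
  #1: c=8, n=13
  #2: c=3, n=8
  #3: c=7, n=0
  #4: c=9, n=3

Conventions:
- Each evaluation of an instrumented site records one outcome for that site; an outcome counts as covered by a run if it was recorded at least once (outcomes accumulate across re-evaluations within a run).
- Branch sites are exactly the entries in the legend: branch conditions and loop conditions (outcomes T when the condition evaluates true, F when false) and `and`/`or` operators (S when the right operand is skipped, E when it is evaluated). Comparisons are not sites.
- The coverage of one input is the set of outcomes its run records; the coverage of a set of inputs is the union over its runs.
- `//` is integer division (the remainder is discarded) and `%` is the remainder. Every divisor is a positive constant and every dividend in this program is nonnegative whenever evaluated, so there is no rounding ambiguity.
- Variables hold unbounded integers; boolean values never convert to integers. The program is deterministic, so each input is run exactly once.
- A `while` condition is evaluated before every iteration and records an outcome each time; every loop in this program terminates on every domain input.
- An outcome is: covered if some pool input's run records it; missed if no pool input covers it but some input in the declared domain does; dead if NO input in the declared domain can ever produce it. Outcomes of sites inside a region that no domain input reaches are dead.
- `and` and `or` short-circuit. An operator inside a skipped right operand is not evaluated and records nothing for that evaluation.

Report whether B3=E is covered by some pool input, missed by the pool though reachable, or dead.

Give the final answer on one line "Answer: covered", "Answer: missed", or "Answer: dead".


no pool input records B3=E
but domain input (c=2, n=11) does record it -> reachable, so missed
Answer: missed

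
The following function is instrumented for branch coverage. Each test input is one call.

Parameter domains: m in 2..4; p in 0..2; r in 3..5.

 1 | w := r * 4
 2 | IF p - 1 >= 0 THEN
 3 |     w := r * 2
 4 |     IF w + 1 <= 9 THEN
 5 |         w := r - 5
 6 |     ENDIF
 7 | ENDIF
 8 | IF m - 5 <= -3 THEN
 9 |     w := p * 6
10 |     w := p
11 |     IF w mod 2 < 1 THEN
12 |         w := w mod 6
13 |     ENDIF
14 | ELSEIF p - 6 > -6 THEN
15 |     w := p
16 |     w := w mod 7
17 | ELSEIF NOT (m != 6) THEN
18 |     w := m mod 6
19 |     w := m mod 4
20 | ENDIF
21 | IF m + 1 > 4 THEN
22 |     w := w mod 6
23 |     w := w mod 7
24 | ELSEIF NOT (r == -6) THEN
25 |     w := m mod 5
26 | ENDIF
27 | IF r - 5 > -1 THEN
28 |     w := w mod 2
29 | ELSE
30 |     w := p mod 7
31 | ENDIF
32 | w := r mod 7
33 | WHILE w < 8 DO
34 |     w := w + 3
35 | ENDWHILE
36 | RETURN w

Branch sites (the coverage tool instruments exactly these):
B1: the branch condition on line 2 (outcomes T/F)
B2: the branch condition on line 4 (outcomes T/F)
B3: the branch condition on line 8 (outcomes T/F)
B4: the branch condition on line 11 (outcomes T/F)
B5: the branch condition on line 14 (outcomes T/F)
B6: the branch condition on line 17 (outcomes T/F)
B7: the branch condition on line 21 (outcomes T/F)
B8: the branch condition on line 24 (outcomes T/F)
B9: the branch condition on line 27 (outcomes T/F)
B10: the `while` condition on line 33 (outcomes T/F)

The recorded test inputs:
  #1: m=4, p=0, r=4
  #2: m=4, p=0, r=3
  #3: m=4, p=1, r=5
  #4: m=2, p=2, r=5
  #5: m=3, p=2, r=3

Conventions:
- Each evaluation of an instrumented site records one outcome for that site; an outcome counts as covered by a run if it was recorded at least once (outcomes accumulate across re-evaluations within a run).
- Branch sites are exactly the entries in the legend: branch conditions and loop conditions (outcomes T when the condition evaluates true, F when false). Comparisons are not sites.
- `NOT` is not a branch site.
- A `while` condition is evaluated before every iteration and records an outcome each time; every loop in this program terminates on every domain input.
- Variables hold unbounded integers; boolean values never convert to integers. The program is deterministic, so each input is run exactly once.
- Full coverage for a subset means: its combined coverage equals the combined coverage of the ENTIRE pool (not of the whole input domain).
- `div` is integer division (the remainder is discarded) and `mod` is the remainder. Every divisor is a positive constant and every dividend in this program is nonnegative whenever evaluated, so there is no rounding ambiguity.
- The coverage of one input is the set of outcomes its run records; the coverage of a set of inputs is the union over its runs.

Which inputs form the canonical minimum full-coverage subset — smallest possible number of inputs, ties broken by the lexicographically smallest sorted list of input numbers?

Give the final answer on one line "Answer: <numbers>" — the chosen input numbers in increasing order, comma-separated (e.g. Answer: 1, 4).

input #1 (m=4, p=0, r=4): events B1->F, B3->F, B5->F, B6->F, B7->T, B9->F, B10->T, B10->T, B10->F; covers B1=F, B3=F, B5=F, B6=F, B7=T, B9=F, B10=T, B10=F
input #2 (m=4, p=0, r=3): events B1->F, B3->F, B5->F, B6->F, B7->T, B9->F, B10->T, B10->T, B10->F; covers B1=F, B3=F, B5=F, B6=F, B7=T, B9=F, B10=T, B10=F
input #3 (m=4, p=1, r=5): events B1->T, B2->F, B3->F, B5->T, B7->T, B9->T, B10->T, B10->F; covers B1=T, B2=F, B3=F, B5=T, B7=T, B9=T, B10=T, B10=F
input #4 (m=2, p=2, r=5): events B1->T, B2->F, B3->T, B4->T, B7->F, B8->T, B9->T, B10->T, B10->F; covers B1=T, B2=F, B3=T, B4=T, B7=F, B8=T, B9=T, B10=T, B10=F
input #5 (m=3, p=2, r=3): events B1->T, B2->T, B3->F, B5->T, B7->F, B8->T, B9->F, B10->T, B10->T, B10->F; covers B1=T, B2=T, B3=F, B5=T, B7=F, B8=T, B9=F, B10=T, B10=F
pool-wide coverage (17 outcomes): B1=T, B1=F, B2=T, B2=F, B3=T, B3=F, B4=T, B5=T, B5=F, B6=F, B7=T, B7=F, B8=T, B9=T, B9=F, B10=T, B10=F
size 1 is not enough: best union over all size-1 subsets is 9/17
size 2 is not enough: best union over all size-2 subsets is 15/17
inputs {1, 4, 5} (size 3) cover everything; no size-3 subset with a lexicographically smaller index list covers all 17

Answer: 1, 4, 5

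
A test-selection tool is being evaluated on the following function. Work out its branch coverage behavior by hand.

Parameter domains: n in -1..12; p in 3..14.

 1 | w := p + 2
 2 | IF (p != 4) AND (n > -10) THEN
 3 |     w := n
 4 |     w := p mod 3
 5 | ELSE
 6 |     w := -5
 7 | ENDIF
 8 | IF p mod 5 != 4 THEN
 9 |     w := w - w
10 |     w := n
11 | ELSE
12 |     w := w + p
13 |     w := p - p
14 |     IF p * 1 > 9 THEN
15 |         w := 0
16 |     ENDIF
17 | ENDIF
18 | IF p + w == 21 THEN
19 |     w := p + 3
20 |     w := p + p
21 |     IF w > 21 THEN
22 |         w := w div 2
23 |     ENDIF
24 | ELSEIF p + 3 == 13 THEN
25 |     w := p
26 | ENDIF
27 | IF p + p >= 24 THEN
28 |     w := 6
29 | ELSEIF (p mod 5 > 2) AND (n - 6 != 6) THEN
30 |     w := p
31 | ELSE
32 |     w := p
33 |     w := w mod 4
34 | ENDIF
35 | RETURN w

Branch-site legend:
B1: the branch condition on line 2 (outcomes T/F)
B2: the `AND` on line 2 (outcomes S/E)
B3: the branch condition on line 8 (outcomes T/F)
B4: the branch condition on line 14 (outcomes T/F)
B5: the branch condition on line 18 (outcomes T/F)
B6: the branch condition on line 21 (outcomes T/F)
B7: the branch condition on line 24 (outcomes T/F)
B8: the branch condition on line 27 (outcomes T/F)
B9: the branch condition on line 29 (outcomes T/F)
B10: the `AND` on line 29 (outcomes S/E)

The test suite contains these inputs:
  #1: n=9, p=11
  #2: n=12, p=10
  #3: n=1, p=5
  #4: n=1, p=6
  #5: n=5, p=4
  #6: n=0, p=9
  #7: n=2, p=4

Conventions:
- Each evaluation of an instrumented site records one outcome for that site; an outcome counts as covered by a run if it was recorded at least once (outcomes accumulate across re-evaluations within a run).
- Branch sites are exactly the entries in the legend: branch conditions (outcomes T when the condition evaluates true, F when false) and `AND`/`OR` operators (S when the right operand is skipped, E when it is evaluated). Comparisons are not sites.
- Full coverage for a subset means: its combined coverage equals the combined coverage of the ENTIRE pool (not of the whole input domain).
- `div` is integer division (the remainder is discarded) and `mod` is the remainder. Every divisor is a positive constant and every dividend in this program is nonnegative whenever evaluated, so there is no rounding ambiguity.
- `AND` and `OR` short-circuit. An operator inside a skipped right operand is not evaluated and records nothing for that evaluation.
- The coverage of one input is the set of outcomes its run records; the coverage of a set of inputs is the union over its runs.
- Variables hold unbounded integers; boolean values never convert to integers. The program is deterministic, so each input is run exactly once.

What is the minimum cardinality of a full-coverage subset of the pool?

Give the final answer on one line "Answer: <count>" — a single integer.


input #1 (n=9, p=11): events B2->E, B1->T, B3->T, B5->F, B7->F, B8->F, B10->S, B9->F; covers B1=T, B2=E, B3=T, B5=F, B7=F, B8=F, B9=F, B10=S
input #2 (n=12, p=10): events B2->E, B1->T, B3->T, B5->F, B7->T, B8->F, B10->S, B9->F; covers B1=T, B2=E, B3=T, B5=F, B7=T, B8=F, B9=F, B10=S
input #3 (n=1, p=5): events B2->E, B1->T, B3->T, B5->F, B7->F, B8->F, B10->S, B9->F; covers B1=T, B2=E, B3=T, B5=F, B7=F, B8=F, B9=F, B10=S
input #4 (n=1, p=6): events B2->E, B1->T, B3->T, B5->F, B7->F, B8->F, B10->S, B9->F; covers B1=T, B2=E, B3=T, B5=F, B7=F, B8=F, B9=F, B10=S
input #5 (n=5, p=4): events B2->S, B1->F, B3->F, B4->F, B5->F, B7->F, B8->F, B10->E, B9->T; covers B1=F, B2=S, B3=F, B4=F, B5=F, B7=F, B8=F, B9=T, B10=E
input #6 (n=0, p=9): events B2->E, B1->T, B3->F, B4->F, B5->F, B7->F, B8->F, B10->E, B9->T; covers B1=T, B2=E, B3=F, B4=F, B5=F, B7=F, B8=F, B9=T, B10=E
input #7 (n=2, p=4): events B2->S, B1->F, B3->F, B4->F, B5->F, B7->F, B8->F, B10->E, B9->T; covers B1=F, B2=S, B3=F, B4=F, B5=F, B7=F, B8=F, B9=T, B10=E
pool-wide coverage (15 outcomes): B1=T, B1=F, B2=S, B2=E, B3=T, B3=F, B4=F, B5=F, B7=T, B7=F, B8=F, B9=T, B9=F, B10=S, B10=E
no size-1 subset reaches all 15 outcomes (best union: 9/15)
the canonical winner is {2, 5}: size 2, full 15-outcome coverage, earliest index list among size-2 covers
Answer: 2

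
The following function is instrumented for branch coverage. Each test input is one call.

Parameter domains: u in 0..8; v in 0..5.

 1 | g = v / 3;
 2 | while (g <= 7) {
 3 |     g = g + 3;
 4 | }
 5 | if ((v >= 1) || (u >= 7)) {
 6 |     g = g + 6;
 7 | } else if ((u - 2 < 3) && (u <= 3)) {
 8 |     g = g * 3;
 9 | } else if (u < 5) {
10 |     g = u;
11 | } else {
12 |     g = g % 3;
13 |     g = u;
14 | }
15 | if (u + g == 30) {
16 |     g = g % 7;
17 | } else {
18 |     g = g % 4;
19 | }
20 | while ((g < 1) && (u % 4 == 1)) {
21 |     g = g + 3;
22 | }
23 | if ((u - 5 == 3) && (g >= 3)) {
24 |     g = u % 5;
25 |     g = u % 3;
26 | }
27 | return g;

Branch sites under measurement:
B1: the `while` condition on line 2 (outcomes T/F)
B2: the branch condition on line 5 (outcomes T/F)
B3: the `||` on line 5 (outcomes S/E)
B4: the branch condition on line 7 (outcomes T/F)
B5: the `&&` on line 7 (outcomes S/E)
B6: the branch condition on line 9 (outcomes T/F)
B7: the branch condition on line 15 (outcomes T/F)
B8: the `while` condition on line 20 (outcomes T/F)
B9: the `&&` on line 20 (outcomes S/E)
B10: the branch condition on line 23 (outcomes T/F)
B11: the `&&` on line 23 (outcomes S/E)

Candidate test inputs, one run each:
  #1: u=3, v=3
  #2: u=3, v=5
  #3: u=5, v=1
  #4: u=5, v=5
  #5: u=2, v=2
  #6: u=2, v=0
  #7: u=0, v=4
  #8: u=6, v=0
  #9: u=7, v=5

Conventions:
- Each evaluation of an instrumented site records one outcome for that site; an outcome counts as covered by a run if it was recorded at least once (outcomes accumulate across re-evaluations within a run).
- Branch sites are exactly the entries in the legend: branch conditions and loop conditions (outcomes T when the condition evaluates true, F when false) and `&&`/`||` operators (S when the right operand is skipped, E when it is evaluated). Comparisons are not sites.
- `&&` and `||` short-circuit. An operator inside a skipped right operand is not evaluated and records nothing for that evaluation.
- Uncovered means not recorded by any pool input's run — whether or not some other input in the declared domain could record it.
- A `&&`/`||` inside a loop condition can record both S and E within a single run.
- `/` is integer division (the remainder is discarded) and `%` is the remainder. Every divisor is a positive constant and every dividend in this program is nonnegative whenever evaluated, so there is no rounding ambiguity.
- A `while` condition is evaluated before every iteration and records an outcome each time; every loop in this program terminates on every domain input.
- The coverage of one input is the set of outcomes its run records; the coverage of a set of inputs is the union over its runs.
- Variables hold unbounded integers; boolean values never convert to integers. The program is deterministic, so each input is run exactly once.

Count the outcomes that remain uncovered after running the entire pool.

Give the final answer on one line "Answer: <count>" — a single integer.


run #1 (u=3, v=3) runs B1->T, B1->T, B1->T, B1->F, B3->S, B2->T, B7->F, B9->E, B8->F, B11->S, B10->F; records B1=T, B1=F, B2=T, B3=S, B7=F, B8=F, B9=E, B10=F, B11=S
run #2 (u=3, v=5) runs B1->T, B1->T, B1->T, B1->F, B3->S, B2->T, B7->F, B9->E, B8->F, B11->S, B10->F; records B1=T, B1=F, B2=T, B3=S, B7=F, B8=F, B9=E, B10=F, B11=S
run #3 (u=5, v=1) runs B1->T, B1->T, B1->T, B1->F, B3->S, B2->T, B7->F, B9->S, B8->F, B11->S, B10->F; records B1=T, B1=F, B2=T, B3=S, B7=F, B8=F, B9=S, B10=F, B11=S
run #4 (u=5, v=5) runs B1->T, B1->T, B1->T, B1->F, B3->S, B2->T, B7->F, B9->E, B8->T, B9->S, B8->F, B11->S, B10->F; records B1=T, B1=F, B2=T, B3=S, B7=F, B8=T, B8=F, B9=S, B9=E, B10=F, B11=S
run #5 (u=2, v=2) runs B1->T, B1->T, B1->T, B1->F, B3->S, B2->T, B7->F, B9->S, B8->F, B11->S, B10->F; records B1=T, B1=F, B2=T, B3=S, B7=F, B8=F, B9=S, B10=F, B11=S
run #6 (u=2, v=0) runs B1->T, B1->T, B1->T, B1->F, B3->E, B2->F, B5->E, B4->T, B7->F, B9->S, B8->F, B11->S, B10->F; records B1=T, B1=F, B2=F, B3=E, B4=T, B5=E, B7=F, B8=F, B9=S, B10=F, B11=S
run #7 (u=0, v=4) runs B1->T, B1->T, B1->T, B1->F, B3->S, B2->T, B7->F, B9->E, B8->F, B11->S, B10->F; records B1=T, B1=F, B2=T, B3=S, B7=F, B8=F, B9=E, B10=F, B11=S
run #8 (u=6, v=0) runs B1->T, B1->T, B1->T, B1->F, B3->E, B2->F, B5->S, B4->F, B6->F, B7->F, B9->S, B8->F, B11->S, B10->F; records B1=T, B1=F, B2=F, B3=E, B4=F, B5=S, B6=F, B7=F, B8=F, B9=S, B10=F, B11=S
run #9 (u=7, v=5) runs B1->T, B1->T, B1->T, B1->F, B3->S, B2->T, B7->F, B9->E, B8->F, B11->S, B10->F; records B1=T, B1=F, B2=T, B3=S, B7=F, B8=F, B9=E, B10=F, B11=S
union over the pool: B1=T, B1=F, B2=T, B2=F, B3=S, B3=E, B4=T, B4=F, B5=S, B5=E, B6=F, B7=F, B8=T, B8=F, B9=S, B9=E, B10=F, B11=S
uncovered (4 of 22): B6=T, B7=T, B10=T, B11=E
Answer: 4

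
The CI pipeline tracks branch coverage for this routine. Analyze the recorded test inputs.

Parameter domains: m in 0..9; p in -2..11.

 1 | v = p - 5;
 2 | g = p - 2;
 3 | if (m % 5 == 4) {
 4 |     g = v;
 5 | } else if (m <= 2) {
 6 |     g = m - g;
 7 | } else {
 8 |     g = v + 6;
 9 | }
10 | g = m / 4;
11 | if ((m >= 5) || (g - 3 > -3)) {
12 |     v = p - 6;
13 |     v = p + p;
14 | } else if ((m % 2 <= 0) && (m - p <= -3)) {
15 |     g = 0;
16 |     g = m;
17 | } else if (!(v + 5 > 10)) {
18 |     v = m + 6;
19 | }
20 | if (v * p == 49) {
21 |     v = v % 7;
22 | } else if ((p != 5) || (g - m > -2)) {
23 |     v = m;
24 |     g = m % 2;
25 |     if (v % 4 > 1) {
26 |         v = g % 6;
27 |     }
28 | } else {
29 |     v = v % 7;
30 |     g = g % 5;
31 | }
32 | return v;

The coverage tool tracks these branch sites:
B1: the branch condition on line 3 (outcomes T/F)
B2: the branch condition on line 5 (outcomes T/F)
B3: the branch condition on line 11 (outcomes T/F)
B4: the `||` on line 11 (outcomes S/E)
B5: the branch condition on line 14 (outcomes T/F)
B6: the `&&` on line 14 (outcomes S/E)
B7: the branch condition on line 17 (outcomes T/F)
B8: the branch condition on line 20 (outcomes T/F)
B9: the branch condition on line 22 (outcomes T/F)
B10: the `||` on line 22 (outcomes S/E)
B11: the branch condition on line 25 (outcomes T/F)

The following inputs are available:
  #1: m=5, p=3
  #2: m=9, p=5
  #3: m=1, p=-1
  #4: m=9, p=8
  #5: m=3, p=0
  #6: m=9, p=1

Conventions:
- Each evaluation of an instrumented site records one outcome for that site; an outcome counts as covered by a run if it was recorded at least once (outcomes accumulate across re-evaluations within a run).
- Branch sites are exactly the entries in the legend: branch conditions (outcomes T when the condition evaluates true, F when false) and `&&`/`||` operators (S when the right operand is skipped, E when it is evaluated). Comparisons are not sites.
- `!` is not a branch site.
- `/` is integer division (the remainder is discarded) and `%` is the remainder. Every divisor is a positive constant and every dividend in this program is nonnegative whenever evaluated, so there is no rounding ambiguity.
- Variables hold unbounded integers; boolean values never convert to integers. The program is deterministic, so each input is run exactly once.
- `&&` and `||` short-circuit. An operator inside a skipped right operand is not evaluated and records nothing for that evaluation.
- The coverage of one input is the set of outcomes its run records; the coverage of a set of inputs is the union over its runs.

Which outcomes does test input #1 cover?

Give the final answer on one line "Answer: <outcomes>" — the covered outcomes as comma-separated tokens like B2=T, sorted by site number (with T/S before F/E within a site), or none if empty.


Simulating input #1 (m=5, p=3) step by step:
  B1->F, B2->F, B4->S, B3->T, B8->F, B10->S, B9->T, B11->F
as a set, this run covers: B1=F, B2=F, B3=T, B4=S, B8=F, B9=T, B10=S, B11=F
Answer: B1=F, B2=F, B3=T, B4=S, B8=F, B9=T, B10=S, B11=F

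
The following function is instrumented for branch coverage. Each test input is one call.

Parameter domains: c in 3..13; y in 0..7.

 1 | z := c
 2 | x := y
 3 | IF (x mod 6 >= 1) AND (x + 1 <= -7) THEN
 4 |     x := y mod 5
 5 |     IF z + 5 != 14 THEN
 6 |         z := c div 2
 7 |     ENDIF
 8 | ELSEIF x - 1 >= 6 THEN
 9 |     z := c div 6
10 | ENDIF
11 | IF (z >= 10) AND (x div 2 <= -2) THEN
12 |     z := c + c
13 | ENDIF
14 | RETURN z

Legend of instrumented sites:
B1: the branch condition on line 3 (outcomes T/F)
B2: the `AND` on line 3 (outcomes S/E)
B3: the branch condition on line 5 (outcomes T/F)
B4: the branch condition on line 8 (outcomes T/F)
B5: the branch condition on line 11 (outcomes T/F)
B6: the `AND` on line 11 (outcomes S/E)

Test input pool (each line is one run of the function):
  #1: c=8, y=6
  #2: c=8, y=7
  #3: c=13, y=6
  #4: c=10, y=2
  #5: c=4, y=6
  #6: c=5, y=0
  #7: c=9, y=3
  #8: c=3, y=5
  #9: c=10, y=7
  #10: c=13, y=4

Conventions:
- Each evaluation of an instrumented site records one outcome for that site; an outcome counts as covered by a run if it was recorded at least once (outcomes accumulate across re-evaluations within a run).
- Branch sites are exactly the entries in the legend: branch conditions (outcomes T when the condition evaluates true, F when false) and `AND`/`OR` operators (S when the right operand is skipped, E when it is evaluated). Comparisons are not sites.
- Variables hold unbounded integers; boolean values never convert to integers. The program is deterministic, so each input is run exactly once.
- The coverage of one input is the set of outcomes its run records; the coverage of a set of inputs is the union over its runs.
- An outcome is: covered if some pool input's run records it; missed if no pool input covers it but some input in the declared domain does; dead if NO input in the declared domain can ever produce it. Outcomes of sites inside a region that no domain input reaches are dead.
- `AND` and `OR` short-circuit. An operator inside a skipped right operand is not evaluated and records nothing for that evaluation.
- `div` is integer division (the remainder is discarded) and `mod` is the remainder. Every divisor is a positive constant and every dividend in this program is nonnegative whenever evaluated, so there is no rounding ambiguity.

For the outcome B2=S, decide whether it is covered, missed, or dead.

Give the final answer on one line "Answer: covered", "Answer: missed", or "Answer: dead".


B2=S is recorded by pool input(s) 1, 3, 5, 6 -> covered
Answer: covered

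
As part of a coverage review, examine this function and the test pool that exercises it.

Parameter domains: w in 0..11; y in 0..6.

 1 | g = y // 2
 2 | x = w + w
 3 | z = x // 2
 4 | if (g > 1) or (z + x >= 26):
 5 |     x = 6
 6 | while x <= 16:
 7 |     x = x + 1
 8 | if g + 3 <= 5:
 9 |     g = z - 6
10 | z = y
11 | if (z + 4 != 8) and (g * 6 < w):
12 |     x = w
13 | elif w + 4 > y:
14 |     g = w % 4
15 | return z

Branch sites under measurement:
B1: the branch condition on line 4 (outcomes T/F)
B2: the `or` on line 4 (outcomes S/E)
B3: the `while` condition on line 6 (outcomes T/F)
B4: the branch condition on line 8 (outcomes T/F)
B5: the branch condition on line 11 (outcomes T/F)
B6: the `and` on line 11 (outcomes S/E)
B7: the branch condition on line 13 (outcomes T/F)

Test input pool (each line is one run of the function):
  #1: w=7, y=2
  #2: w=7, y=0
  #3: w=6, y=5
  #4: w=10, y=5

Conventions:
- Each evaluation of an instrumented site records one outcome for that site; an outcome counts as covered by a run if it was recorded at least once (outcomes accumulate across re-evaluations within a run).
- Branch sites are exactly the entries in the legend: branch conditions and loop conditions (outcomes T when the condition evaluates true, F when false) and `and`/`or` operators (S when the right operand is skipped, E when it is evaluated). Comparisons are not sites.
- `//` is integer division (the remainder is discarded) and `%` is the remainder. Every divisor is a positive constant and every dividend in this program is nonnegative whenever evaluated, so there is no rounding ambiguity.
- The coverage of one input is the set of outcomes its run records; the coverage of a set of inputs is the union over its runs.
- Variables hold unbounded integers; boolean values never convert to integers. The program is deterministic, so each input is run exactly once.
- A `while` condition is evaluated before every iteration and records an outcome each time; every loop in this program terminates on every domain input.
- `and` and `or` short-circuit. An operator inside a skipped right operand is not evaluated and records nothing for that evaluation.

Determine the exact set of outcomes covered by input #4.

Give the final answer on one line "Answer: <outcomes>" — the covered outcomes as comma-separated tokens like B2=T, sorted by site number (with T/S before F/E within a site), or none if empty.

Simulating input #4 (w=10, y=5) step by step:
  B2->S, B1->T, B3->T, B3->T, B3->T, B3->T, B3->T, B3->T, B3->T, B3->T
  B3->T, B3->T, B3->T, B3->F, B4->T, B6->E, B5->F, B7->T
as a set, this run covers: B1=T, B2=S, B3=T, B3=F, B4=T, B5=F, B6=E, B7=T

Answer: B1=T, B2=S, B3=T, B3=F, B4=T, B5=F, B6=E, B7=T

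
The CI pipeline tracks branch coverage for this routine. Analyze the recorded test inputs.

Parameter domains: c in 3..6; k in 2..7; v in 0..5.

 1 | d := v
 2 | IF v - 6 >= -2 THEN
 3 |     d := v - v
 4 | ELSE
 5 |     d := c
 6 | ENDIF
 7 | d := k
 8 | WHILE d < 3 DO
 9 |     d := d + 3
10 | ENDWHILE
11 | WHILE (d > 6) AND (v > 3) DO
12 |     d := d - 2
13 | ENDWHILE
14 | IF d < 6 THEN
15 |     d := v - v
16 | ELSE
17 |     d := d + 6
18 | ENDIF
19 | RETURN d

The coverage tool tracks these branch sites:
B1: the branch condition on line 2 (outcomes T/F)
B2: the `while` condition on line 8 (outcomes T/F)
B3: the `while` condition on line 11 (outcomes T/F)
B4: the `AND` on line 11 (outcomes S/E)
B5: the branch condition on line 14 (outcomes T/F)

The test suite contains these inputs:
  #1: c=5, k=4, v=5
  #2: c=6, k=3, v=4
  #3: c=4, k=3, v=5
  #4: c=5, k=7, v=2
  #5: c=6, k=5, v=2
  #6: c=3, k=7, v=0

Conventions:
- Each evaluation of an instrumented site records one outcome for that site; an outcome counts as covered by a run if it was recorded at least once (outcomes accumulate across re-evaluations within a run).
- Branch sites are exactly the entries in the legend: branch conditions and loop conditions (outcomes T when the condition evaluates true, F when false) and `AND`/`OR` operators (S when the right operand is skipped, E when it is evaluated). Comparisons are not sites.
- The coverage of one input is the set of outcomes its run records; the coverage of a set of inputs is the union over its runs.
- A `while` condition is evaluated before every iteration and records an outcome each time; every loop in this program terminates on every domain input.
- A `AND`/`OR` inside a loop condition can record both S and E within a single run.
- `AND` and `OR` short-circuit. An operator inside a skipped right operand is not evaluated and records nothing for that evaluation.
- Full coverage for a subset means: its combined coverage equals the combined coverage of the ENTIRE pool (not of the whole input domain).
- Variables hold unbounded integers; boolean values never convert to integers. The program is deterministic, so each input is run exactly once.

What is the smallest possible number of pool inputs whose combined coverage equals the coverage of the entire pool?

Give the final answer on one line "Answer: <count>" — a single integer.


#1 (c=5, k=4, v=5) -> covered: B1=T, B2=F, B3=F, B4=S, B5=T
#2 (c=6, k=3, v=4) -> covered: B1=T, B2=F, B3=F, B4=S, B5=T
#3 (c=4, k=3, v=5) -> covered: B1=T, B2=F, B3=F, B4=S, B5=T
#4 (c=5, k=7, v=2) -> covered: B1=F, B2=F, B3=F, B4=E, B5=F
#5 (c=6, k=5, v=2) -> covered: B1=F, B2=F, B3=F, B4=S, B5=T
#6 (c=3, k=7, v=0) -> covered: B1=F, B2=F, B3=F, B4=E, B5=F
union over all inputs: B1=T, B1=F, B2=F, B3=F, B4=S, B4=E, B5=T, B5=F (8 outcomes)
no size-1 subset reaches all 8 outcomes (best union: 5/8)
inputs {1, 4} (size 2) cover everything; no size-2 subset with a lexicographically smaller index list covers all 8
Answer: 2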